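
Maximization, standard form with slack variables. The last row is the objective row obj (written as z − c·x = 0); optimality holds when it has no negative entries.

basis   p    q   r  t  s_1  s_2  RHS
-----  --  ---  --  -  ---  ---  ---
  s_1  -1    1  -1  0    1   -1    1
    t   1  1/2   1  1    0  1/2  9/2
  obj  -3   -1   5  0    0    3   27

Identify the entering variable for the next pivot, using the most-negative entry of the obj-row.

p

Negative obj-row entries: p: -3, q: -1.
The most negative is -3 in column p, so p enters.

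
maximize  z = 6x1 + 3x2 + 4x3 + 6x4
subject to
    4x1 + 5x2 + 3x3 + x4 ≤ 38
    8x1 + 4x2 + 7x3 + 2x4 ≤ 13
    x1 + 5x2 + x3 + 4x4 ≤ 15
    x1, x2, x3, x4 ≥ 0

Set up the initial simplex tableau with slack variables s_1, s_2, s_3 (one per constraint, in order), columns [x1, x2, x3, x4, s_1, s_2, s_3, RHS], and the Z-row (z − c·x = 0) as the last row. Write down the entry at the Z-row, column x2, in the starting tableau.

-3

The Z-row carries the negated objective coefficients: the x2 entry is -3.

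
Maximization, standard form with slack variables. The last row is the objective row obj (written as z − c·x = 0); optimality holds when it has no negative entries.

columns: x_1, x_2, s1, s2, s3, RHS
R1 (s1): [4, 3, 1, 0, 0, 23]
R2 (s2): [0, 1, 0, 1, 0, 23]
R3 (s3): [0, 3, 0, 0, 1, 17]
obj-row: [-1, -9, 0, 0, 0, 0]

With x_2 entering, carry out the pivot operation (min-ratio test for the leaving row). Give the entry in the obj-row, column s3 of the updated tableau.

Ratio test on column x_2 — row 1: 23/3 = 23/3; row 2: 23/1 = 23; row 3: 17/3 = 17/3. Minimum is 17/3 at row 3 (s3 leaves); pivot element 3.
Divide row 3 by 3; eliminate column x_2 from the other rows.
obj-row update in column s3: 0 − (-9)·(1/3) = 3.

3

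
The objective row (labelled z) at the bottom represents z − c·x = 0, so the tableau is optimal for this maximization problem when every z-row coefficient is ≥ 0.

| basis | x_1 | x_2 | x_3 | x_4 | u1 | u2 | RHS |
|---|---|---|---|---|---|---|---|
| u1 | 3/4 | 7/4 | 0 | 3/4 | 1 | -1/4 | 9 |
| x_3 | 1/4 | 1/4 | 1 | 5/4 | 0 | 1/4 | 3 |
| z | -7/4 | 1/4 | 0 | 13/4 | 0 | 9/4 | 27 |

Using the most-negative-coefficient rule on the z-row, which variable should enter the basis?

Negative z-row entries: x_1: -7/4.
The most negative is -7/4 in column x_1, so x_1 enters.

x_1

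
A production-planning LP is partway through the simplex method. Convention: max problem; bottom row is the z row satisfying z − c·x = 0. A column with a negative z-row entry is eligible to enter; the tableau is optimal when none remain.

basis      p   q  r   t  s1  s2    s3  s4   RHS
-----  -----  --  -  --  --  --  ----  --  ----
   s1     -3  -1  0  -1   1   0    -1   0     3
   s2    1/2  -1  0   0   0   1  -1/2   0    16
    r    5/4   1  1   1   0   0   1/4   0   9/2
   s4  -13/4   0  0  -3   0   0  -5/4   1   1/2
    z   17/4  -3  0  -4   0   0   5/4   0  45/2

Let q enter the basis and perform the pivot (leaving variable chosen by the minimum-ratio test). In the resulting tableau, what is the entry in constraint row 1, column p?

Ratio test on column q — row 1: entry -1 ≤ 0; row 2: entry -1 ≤ 0; row 3: (9/2)/1 = 9/2; row 4: entry 0 ≤ 0. Minimum is 9/2 at row 3 (r leaves); pivot element 1.
Divide row 3 by 1; eliminate column q from the other rows.
Row 1 update in column p: -3 − (-1)·(5/4) = -7/4.

-7/4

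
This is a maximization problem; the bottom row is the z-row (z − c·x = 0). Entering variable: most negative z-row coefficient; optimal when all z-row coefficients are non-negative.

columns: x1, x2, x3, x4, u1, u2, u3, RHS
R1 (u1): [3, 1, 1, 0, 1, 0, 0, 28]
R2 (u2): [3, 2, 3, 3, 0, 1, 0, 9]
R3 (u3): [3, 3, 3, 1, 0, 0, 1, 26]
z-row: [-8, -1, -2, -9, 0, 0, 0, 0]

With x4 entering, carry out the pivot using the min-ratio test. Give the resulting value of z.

Ratio test on column x4 — row 1: entry 0 ≤ 0; row 2: 9/3 = 3; row 3: 26/1 = 26. Minimum is 3 at row 2 (u2 leaves); pivot element 3.
Pivot on row 2; the z-row RHS becomes 0 − (-9)·3 = 27.

27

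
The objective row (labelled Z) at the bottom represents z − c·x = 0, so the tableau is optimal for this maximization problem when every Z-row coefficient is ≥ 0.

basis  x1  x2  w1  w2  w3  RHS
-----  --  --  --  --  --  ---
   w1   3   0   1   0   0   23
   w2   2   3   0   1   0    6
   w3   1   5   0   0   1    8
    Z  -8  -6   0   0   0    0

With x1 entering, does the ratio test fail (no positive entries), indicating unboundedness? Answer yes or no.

no

Column x1 has positive entries in row(s) 1, 2, 3, so the ratio test bounds it — not unbounded.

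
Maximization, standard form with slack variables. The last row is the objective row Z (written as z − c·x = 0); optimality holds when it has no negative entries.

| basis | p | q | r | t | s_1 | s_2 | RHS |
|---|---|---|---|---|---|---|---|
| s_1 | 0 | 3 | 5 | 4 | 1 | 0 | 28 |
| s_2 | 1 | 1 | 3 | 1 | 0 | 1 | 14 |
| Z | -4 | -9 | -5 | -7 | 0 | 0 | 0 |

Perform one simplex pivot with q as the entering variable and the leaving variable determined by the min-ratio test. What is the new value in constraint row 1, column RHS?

Ratio test on column q — row 1: 28/3 = 28/3; row 2: 14/1 = 14. Minimum is 28/3 at row 1 (s_1 leaves); pivot element 3.
Divide row 1 by 3; eliminate column q from the other rows.
In the new row 1, the RHS entry is the old entry divided by the pivot: 28/3 = 28/3.

28/3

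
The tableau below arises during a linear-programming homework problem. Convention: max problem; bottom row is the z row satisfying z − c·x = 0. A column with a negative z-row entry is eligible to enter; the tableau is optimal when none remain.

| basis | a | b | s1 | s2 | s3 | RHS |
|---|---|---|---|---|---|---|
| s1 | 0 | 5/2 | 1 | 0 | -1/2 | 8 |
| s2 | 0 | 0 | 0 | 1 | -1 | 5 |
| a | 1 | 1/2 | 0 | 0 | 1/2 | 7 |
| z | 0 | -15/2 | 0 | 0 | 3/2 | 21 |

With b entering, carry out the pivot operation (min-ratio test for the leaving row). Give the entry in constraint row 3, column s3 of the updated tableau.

Ratio test on column b — row 1: 8/(5/2) = 16/5; row 2: entry 0 ≤ 0; row 3: 7/(1/2) = 14. Minimum is 16/5 at row 1 (s1 leaves); pivot element 5/2.
Divide row 1 by 5/2; eliminate column b from the other rows.
Row 3 update in column s3: 1/2 − (1/2)·(-1/5) = 3/5.

3/5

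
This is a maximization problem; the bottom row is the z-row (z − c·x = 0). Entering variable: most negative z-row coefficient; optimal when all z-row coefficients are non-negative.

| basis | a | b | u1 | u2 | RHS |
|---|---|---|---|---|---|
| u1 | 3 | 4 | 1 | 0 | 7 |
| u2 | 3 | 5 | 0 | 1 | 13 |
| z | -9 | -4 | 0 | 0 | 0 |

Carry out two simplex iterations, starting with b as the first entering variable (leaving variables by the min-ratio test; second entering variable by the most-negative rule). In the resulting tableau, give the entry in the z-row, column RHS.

Ratio test on column b — row 1: 7/4 = 7/4; row 2: 13/5 = 13/5. Minimum is 7/4 at row 1 (u1 leaves); pivot element 4.
Divide row 1 by 4; eliminate column b from the other rows.
Second iteration: most negative z-row entry is -6 in column a, so a enters.
Ratio test on column a — row 1: (7/4)/(3/4) = 7/3; row 2: entry -3/4 ≤ 0. Minimum is 7/3 at row 1 (b leaves); pivot element 3/4.
Divide row 1 by 3/4; eliminate column a from the other rows.
After both pivots, the entry at the z-row, column RHS is 21.

21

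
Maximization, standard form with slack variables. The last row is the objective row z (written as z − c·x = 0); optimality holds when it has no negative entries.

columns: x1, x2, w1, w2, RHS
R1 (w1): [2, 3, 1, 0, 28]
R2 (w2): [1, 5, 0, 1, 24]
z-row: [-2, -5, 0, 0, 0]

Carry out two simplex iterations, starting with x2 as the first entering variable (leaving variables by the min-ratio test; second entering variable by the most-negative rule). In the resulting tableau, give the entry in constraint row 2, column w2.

2/7

Ratio test on column x2 — row 1: 28/3 = 28/3; row 2: 24/5 = 24/5. Minimum is 24/5 at row 2 (w2 leaves); pivot element 5.
Divide row 2 by 5; eliminate column x2 from the other rows.
Second iteration: most negative z-row entry is -1 in column x1, so x1 enters.
Ratio test on column x1 — row 1: (68/5)/(7/5) = 68/7; row 2: (24/5)/(1/5) = 24. Minimum is 68/7 at row 1 (w1 leaves); pivot element 7/5.
Divide row 1 by 7/5; eliminate column x1 from the other rows.
After both pivots, the entry at constraint row 2, column w2 is 2/7.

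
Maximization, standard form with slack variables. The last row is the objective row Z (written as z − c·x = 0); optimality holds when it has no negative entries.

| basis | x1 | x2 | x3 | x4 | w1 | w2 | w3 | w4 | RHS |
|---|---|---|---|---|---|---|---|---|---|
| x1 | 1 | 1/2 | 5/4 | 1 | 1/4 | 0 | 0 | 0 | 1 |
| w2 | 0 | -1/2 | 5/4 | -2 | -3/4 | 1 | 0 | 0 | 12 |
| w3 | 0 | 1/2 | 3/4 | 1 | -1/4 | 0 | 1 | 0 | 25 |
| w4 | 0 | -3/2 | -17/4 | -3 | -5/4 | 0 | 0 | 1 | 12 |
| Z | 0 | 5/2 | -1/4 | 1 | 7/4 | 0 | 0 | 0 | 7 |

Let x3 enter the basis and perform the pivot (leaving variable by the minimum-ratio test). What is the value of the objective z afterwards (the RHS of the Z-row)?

36/5

Ratio test on column x3 — row 1: 1/(5/4) = 4/5; row 2: 12/(5/4) = 48/5; row 3: 25/(3/4) = 100/3; row 4: entry -17/4 ≤ 0. Minimum is 4/5 at row 1 (x1 leaves); pivot element 5/4.
Pivot on row 1; the Z-row RHS becomes 7 − (-1/4)·(4/5) = 36/5.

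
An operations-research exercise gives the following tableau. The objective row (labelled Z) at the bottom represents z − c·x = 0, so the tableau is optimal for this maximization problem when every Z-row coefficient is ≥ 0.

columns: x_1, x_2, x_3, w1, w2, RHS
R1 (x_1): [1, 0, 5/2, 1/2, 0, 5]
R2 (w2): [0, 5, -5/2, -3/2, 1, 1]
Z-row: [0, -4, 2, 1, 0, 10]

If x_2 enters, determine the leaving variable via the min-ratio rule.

w2

Column x_2 entries and ratios — x_1: 0 ≤ 0, skip; w2: 1/5 = 1/5.
Smallest ratio is 1/5 in the row of w2, so w2 leaves.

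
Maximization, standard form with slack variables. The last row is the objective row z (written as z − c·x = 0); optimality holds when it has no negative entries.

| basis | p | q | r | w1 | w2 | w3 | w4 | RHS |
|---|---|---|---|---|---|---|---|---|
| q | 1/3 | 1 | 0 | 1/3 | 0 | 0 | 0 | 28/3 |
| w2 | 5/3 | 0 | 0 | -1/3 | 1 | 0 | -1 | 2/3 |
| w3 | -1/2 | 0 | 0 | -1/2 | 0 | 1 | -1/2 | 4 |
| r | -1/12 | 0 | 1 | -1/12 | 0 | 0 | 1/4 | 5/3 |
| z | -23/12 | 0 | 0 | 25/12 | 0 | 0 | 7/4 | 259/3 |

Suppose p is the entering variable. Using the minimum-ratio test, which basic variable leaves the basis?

w2

Column p entries and ratios — q: (28/3)/(1/3) = 28; w2: (2/3)/(5/3) = 2/5; w3: -1/2 ≤ 0, skip; r: -1/12 ≤ 0, skip.
Smallest ratio is 2/5 in the row of w2, so w2 leaves.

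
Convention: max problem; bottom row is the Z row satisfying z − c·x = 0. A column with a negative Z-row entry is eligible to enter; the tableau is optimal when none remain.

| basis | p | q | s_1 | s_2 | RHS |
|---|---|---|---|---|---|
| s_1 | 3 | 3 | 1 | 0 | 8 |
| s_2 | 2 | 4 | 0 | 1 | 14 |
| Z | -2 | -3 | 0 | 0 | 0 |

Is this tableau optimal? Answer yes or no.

The Z-row has a negative entry -3 in column q, so it is not optimal.

no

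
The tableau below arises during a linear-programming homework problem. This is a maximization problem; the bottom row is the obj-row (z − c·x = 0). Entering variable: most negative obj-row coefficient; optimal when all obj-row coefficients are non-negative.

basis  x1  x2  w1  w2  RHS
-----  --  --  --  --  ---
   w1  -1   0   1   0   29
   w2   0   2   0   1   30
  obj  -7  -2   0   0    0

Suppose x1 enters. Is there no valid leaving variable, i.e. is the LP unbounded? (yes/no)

Every constraint-row entry in column x1 is ≤ 0, so increasing x1 is unbounded.

yes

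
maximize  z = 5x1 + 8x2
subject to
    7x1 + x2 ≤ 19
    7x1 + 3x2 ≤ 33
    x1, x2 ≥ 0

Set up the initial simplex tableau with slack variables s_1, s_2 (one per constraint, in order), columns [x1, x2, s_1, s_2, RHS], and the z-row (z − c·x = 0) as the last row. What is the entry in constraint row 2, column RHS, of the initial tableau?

The RHS of constraint 2 is b_2 = 33.

33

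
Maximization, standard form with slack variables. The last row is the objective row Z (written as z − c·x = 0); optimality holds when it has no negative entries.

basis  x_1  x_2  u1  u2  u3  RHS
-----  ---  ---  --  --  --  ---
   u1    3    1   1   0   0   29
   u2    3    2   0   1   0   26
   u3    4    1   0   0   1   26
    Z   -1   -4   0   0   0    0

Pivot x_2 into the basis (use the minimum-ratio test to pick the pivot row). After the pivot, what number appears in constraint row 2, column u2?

1/2

Ratio test on column x_2 — row 1: 29/1 = 29; row 2: 26/2 = 13; row 3: 26/1 = 26. Minimum is 13 at row 2 (u2 leaves); pivot element 2.
Divide row 2 by 2; eliminate column x_2 from the other rows.
In the new row 2, the u2 entry is the old entry divided by the pivot: 1/2 = 1/2.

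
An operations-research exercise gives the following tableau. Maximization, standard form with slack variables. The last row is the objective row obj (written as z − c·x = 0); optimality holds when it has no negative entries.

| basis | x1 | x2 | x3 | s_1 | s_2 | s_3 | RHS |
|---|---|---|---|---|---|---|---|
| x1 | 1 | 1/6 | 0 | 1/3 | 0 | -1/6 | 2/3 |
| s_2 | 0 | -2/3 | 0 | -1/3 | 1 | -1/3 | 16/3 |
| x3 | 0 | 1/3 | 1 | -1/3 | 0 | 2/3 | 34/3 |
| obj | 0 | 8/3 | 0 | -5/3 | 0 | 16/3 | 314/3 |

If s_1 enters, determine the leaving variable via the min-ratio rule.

x1

Column s_1 entries and ratios — x1: (2/3)/(1/3) = 2; s_2: -1/3 ≤ 0, skip; x3: -1/3 ≤ 0, skip.
Smallest ratio is 2 in the row of x1, so x1 leaves.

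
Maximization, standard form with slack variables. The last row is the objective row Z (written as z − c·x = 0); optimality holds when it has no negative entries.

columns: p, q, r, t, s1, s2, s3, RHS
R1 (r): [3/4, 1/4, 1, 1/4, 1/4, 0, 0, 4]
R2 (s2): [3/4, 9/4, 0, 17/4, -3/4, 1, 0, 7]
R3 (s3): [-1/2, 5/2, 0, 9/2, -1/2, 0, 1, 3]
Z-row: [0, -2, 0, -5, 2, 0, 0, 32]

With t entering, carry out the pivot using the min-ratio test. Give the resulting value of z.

Ratio test on column t — row 1: 4/(1/4) = 16; row 2: 7/(17/4) = 28/17; row 3: 3/(9/2) = 2/3. Minimum is 2/3 at row 3 (s3 leaves); pivot element 9/2.
Pivot on row 3; the Z-row RHS becomes 32 − (-5)·(2/3) = 106/3.

106/3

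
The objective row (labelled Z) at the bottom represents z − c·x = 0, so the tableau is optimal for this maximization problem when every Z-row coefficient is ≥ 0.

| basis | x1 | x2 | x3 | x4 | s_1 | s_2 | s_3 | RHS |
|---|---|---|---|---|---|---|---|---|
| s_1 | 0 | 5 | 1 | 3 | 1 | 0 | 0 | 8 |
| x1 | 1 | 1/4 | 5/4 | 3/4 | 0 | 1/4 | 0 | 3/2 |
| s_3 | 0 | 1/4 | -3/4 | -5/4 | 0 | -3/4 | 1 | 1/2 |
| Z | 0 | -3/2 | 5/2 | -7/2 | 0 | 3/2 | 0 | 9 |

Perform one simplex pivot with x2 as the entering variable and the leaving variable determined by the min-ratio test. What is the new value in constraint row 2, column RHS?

Ratio test on column x2 — row 1: 8/5 = 8/5; row 2: (3/2)/(1/4) = 6; row 3: (1/2)/(1/4) = 2. Minimum is 8/5 at row 1 (s_1 leaves); pivot element 5.
Divide row 1 by 5; eliminate column x2 from the other rows.
Row 2 update in column RHS: 3/2 − (1/4)·(8/5) = 11/10.

11/10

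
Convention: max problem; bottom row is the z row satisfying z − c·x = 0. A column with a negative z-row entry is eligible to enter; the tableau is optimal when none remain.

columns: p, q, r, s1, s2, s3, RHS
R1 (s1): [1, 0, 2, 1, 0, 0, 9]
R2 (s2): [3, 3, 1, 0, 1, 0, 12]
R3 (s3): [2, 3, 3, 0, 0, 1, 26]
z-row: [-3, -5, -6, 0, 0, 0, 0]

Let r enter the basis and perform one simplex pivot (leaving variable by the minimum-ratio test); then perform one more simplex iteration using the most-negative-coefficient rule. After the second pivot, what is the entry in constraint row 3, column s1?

Ratio test on column r — row 1: 9/2 = 9/2; row 2: 12/1 = 12; row 3: 26/3 = 26/3. Minimum is 9/2 at row 1 (s1 leaves); pivot element 2.
Divide row 1 by 2; eliminate column r from the other rows.
Second iteration: most negative z-row entry is -5 in column q, so q enters.
Ratio test on column q — row 1: entry 0 ≤ 0; row 2: (15/2)/3 = 5/2; row 3: (25/2)/3 = 25/6. Minimum is 5/2 at row 2 (s2 leaves); pivot element 3.
Divide row 2 by 3; eliminate column q from the other rows.
After both pivots, the entry at constraint row 3, column s1 is -1.

-1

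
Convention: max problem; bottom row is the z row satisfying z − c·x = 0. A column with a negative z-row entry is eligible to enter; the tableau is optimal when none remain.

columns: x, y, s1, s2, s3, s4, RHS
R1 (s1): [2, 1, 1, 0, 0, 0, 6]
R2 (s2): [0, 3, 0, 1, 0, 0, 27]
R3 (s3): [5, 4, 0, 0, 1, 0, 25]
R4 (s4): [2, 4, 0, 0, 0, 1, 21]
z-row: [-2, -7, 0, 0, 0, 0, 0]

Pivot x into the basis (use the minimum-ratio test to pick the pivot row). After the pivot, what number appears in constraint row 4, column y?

Ratio test on column x — row 1: 6/2 = 3; row 2: entry 0 ≤ 0; row 3: 25/5 = 5; row 4: 21/2 = 21/2. Minimum is 3 at row 1 (s1 leaves); pivot element 2.
Divide row 1 by 2; eliminate column x from the other rows.
Row 4 update in column y: 4 − 2·(1/2) = 3.

3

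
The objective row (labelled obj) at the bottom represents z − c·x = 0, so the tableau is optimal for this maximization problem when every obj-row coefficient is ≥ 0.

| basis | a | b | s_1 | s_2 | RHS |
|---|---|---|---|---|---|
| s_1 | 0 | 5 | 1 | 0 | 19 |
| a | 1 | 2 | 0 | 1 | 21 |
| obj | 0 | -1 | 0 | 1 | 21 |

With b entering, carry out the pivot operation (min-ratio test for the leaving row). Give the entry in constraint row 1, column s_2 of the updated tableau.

Ratio test on column b — row 1: 19/5 = 19/5; row 2: 21/2 = 21/2. Minimum is 19/5 at row 1 (s_1 leaves); pivot element 5.
Divide row 1 by 5; eliminate column b from the other rows.
In the new row 1, the s_2 entry is the old entry divided by the pivot: 0/5 = 0.

0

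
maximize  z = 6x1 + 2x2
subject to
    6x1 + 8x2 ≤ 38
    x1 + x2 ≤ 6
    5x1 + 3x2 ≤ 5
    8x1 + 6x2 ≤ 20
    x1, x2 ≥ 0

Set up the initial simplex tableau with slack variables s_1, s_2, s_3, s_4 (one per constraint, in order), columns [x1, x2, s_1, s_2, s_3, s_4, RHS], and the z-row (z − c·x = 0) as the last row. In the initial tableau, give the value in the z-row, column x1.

-6

The z-row carries the negated objective coefficients: the x1 entry is -6.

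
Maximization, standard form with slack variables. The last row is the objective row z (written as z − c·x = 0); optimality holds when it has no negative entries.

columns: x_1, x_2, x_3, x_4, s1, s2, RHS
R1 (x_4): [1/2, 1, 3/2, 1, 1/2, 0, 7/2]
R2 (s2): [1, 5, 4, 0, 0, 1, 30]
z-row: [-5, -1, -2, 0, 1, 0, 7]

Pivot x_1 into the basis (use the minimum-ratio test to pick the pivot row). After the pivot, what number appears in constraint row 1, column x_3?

3

Ratio test on column x_1 — row 1: (7/2)/(1/2) = 7; row 2: 30/1 = 30. Minimum is 7 at row 1 (x_4 leaves); pivot element 1/2.
Divide row 1 by 1/2; eliminate column x_1 from the other rows.
In the new row 1, the x_3 entry is the old entry divided by the pivot: (3/2)/(1/2) = 3.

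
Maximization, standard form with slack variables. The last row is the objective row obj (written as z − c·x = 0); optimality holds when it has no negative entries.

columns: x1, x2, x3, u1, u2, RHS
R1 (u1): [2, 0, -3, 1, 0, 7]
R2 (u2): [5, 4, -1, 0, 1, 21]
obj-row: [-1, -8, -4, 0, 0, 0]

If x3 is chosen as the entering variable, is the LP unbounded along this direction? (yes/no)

yes

Every constraint-row entry in column x3 is ≤ 0, so increasing x3 is unbounded.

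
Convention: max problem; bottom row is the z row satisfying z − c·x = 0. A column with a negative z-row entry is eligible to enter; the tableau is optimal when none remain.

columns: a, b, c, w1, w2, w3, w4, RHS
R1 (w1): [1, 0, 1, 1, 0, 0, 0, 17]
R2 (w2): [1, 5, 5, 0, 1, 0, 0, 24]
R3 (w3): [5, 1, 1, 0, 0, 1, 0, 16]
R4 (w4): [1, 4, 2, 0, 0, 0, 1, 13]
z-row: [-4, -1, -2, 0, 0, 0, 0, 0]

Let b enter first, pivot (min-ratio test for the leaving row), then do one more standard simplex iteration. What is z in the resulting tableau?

253/19

Ratio test on column b — row 1: entry 0 ≤ 0; row 2: 24/5 = 24/5; row 3: 16/1 = 16; row 4: 13/4 = 13/4. Minimum is 13/4 at row 4 (w4 leaves); pivot element 4.
Pivot on row 4; the z-row RHS becomes 0 − (-1)·(13/4) = 13/4.
Next entering variable (most negative z-row entry -15/4): a.
Ratio test on column a — row 1: 17/1 = 17; row 2: entry -1/4 ≤ 0; row 3: (51/4)/(19/4) = 51/19; row 4: (13/4)/(1/4) = 13. Minimum is 51/19 at row 3 (w3 leaves); pivot element 19/4.
After the second pivot the z-row RHS is 13/4 − (-15/4)·(51/19) = 253/19.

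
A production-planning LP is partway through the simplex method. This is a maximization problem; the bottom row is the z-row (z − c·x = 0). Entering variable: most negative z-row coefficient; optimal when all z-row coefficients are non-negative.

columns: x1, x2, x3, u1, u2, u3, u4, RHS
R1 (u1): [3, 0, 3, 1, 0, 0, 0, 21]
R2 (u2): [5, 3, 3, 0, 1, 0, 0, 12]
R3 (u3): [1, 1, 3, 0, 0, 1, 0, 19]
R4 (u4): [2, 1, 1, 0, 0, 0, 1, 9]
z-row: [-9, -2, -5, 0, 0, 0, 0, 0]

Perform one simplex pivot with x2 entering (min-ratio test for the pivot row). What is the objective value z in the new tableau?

8

Ratio test on column x2 — row 1: entry 0 ≤ 0; row 2: 12/3 = 4; row 3: 19/1 = 19; row 4: 9/1 = 9. Minimum is 4 at row 2 (u2 leaves); pivot element 3.
Pivot on row 2; the z-row RHS becomes 0 − (-2)·4 = 8.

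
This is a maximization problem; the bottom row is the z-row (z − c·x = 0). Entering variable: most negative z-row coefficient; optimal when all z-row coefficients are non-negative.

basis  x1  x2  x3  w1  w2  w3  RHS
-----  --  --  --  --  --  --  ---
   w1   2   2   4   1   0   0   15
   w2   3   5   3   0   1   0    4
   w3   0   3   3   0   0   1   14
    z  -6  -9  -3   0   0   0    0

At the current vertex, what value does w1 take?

15

w1 is basic (row 1); its value is the RHS of that row, 15.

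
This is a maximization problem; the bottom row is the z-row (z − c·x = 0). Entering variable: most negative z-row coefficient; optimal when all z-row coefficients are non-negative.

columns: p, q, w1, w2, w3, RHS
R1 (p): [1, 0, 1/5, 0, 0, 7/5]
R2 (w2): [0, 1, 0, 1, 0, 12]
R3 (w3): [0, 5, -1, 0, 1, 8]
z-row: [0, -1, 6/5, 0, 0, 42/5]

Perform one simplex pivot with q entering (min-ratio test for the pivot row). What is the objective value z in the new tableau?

10

Ratio test on column q — row 1: entry 0 ≤ 0; row 2: 12/1 = 12; row 3: 8/5 = 8/5. Minimum is 8/5 at row 3 (w3 leaves); pivot element 5.
Pivot on row 3; the z-row RHS becomes 42/5 − (-1)·(8/5) = 10.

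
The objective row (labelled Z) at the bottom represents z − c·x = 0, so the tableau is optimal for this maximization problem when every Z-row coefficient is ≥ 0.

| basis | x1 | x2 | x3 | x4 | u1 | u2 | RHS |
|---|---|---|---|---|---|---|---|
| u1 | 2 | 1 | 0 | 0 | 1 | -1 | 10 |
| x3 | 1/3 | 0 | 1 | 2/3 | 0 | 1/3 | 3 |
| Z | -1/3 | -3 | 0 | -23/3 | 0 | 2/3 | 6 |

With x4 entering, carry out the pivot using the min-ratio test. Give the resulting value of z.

81/2

Ratio test on column x4 — row 1: entry 0 ≤ 0; row 2: 3/(2/3) = 9/2. Minimum is 9/2 at row 2 (x3 leaves); pivot element 2/3.
Pivot on row 2; the Z-row RHS becomes 6 − (-23/3)·(9/2) = 81/2.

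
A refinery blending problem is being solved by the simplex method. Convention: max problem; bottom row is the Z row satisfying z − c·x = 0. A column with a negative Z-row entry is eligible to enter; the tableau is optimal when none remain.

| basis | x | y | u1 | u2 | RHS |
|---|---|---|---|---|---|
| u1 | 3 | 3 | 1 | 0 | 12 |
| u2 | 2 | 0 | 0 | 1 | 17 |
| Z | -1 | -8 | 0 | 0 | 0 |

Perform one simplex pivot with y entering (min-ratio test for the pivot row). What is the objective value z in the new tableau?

Ratio test on column y — row 1: 12/3 = 4; row 2: entry 0 ≤ 0. Minimum is 4 at row 1 (u1 leaves); pivot element 3.
Pivot on row 1; the Z-row RHS becomes 0 − (-8)·4 = 32.

32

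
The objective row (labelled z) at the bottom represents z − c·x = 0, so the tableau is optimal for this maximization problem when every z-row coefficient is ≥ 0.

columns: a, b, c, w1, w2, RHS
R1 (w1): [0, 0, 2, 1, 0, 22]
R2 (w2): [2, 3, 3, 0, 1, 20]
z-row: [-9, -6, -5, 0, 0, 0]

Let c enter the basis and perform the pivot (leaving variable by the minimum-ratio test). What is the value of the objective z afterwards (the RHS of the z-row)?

100/3

Ratio test on column c — row 1: 22/2 = 11; row 2: 20/3 = 20/3. Minimum is 20/3 at row 2 (w2 leaves); pivot element 3.
Pivot on row 2; the z-row RHS becomes 0 − (-5)·(20/3) = 100/3.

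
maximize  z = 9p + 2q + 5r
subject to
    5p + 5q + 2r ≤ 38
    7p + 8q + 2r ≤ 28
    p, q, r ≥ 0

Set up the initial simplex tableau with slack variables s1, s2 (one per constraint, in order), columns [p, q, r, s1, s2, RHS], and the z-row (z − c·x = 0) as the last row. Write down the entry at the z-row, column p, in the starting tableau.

The z-row carries the negated objective coefficients: the p entry is -9.

-9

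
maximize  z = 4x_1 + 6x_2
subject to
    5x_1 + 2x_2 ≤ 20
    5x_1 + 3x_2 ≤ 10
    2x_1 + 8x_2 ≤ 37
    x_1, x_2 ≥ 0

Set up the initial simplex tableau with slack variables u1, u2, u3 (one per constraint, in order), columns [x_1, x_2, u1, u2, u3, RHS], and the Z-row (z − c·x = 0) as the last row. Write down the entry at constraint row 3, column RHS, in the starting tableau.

37

The RHS of constraint 3 is b_3 = 37.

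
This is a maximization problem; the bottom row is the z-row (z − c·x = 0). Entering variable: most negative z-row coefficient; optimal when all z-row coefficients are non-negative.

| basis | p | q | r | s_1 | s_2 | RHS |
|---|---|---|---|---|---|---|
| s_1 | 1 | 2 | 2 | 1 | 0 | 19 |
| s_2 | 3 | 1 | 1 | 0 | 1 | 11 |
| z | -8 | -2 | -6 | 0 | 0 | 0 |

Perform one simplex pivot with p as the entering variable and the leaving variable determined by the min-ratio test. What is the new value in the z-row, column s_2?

8/3

Ratio test on column p — row 1: 19/1 = 19; row 2: 11/3 = 11/3. Minimum is 11/3 at row 2 (s_2 leaves); pivot element 3.
Divide row 2 by 3; eliminate column p from the other rows.
z-row update in column s_2: 0 − (-8)·(1/3) = 8/3.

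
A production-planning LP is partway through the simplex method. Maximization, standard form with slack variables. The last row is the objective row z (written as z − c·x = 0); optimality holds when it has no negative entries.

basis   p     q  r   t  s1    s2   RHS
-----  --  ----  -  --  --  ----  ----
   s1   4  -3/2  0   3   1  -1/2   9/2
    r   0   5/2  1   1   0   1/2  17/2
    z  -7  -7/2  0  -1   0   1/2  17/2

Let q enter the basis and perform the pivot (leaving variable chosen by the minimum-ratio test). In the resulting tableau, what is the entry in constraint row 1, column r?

Ratio test on column q — row 1: entry -3/2 ≤ 0; row 2: (17/2)/(5/2) = 17/5. Minimum is 17/5 at row 2 (r leaves); pivot element 5/2.
Divide row 2 by 5/2; eliminate column q from the other rows.
Row 1 update in column r: 0 − (-3/2)·(2/5) = 3/5.

3/5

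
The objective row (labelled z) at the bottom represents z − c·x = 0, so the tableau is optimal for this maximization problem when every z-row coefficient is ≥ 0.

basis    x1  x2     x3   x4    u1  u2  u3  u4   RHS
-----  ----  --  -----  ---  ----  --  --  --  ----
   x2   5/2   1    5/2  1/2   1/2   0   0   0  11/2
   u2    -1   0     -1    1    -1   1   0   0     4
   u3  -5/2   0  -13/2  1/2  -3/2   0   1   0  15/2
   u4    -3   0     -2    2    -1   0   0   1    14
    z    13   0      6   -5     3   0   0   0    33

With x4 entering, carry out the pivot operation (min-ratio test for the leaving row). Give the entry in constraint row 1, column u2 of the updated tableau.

Ratio test on column x4 — row 1: (11/2)/(1/2) = 11; row 2: 4/1 = 4; row 3: (15/2)/(1/2) = 15; row 4: 14/2 = 7. Minimum is 4 at row 2 (u2 leaves); pivot element 1.
Divide row 2 by 1; eliminate column x4 from the other rows.
Row 1 update in column u2: 0 − (1/2)·1 = -1/2.

-1/2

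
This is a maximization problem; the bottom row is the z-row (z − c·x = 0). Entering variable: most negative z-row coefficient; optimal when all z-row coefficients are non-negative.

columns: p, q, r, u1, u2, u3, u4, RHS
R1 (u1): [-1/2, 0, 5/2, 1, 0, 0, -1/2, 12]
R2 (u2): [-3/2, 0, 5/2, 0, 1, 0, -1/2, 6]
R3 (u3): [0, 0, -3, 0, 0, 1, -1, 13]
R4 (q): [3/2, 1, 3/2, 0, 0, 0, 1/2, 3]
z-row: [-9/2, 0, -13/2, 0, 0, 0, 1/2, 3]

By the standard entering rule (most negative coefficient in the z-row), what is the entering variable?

Negative z-row entries: p: -9/2, r: -13/2.
The most negative is -13/2 in column r, so r enters.

r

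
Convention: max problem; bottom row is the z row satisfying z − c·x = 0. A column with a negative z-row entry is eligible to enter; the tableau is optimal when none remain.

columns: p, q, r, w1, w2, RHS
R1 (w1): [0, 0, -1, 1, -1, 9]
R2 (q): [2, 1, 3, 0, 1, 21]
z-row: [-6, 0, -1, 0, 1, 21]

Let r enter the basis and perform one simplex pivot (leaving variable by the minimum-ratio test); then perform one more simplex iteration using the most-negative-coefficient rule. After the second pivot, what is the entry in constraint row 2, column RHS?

Ratio test on column r — row 1: entry -1 ≤ 0; row 2: 21/3 = 7. Minimum is 7 at row 2 (q leaves); pivot element 3.
Divide row 2 by 3; eliminate column r from the other rows.
Second iteration: most negative z-row entry is -16/3 in column p, so p enters.
Ratio test on column p — row 1: 16/(2/3) = 24; row 2: 7/(2/3) = 21/2. Minimum is 21/2 at row 2 (r leaves); pivot element 2/3.
Divide row 2 by 2/3; eliminate column p from the other rows.
After both pivots, the entry at constraint row 2, column RHS is 21/2.

21/2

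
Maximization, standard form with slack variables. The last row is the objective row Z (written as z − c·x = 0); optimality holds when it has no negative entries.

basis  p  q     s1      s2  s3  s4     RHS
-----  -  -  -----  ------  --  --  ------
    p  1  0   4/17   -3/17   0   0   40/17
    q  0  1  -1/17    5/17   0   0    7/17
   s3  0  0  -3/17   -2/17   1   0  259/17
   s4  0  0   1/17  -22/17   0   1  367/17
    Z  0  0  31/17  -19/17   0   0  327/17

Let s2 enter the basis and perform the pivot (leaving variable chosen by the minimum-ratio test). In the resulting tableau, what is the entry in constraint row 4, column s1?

-1/5

Ratio test on column s2 — row 1: entry -3/17 ≤ 0; row 2: (7/17)/(5/17) = 7/5; row 3: entry -2/17 ≤ 0; row 4: entry -22/17 ≤ 0. Minimum is 7/5 at row 2 (q leaves); pivot element 5/17.
Divide row 2 by 5/17; eliminate column s2 from the other rows.
Row 4 update in column s1: 1/17 − (-22/17)·(-1/5) = -1/5.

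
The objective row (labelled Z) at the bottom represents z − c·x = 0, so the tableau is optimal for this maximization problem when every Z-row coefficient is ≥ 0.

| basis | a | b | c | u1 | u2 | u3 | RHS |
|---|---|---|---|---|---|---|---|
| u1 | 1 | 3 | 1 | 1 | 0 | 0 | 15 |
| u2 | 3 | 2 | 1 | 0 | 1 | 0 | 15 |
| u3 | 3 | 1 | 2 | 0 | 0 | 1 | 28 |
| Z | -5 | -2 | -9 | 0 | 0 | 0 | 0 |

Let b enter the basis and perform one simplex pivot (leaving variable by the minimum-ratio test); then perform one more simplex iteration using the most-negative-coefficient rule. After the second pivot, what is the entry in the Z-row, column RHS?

125

Ratio test on column b — row 1: 15/3 = 5; row 2: 15/2 = 15/2; row 3: 28/1 = 28. Minimum is 5 at row 1 (u1 leaves); pivot element 3.
Divide row 1 by 3; eliminate column b from the other rows.
Second iteration: most negative Z-row entry is -25/3 in column c, so c enters.
Ratio test on column c — row 1: 5/(1/3) = 15; row 2: 5/(1/3) = 15; row 3: 23/(5/3) = 69/5. Minimum is 69/5 at row 3 (u3 leaves); pivot element 5/3.
Divide row 3 by 5/3; eliminate column c from the other rows.
After both pivots, the entry at the Z-row, column RHS is 125.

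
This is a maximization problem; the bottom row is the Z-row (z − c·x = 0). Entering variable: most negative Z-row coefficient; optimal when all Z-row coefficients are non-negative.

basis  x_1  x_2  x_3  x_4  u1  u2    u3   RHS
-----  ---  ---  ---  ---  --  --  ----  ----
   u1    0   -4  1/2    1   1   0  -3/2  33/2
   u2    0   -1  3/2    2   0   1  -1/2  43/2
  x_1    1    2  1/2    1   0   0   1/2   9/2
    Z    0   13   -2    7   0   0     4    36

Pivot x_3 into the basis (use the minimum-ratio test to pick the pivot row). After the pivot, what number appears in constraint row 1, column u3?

Ratio test on column x_3 — row 1: (33/2)/(1/2) = 33; row 2: (43/2)/(3/2) = 43/3; row 3: (9/2)/(1/2) = 9. Minimum is 9 at row 3 (x_1 leaves); pivot element 1/2.
Divide row 3 by 1/2; eliminate column x_3 from the other rows.
Row 1 update in column u3: -3/2 − (1/2)·1 = -2.

-2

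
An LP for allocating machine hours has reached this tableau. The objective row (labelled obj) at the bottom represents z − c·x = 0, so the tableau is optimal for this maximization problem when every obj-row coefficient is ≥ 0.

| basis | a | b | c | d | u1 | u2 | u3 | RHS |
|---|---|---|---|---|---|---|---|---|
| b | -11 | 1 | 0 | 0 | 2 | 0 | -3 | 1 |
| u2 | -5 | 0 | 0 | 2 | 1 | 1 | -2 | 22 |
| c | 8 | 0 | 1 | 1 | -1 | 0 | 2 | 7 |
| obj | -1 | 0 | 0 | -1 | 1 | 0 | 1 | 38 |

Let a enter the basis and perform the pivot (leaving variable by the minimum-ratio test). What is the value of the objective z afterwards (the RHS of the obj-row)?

Ratio test on column a — row 1: entry -11 ≤ 0; row 2: entry -5 ≤ 0; row 3: 7/8 = 7/8. Minimum is 7/8 at row 3 (c leaves); pivot element 8.
Pivot on row 3; the obj-row RHS becomes 38 − (-1)·(7/8) = 311/8.

311/8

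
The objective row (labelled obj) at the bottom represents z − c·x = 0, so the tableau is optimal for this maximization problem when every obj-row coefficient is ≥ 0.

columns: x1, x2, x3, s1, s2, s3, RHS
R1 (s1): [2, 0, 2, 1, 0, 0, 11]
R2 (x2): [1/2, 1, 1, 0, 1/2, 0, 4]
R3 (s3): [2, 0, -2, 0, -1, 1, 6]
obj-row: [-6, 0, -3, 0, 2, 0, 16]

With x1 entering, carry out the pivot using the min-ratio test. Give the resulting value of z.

Ratio test on column x1 — row 1: 11/2 = 11/2; row 2: 4/(1/2) = 8; row 3: 6/2 = 3. Minimum is 3 at row 3 (s3 leaves); pivot element 2.
Pivot on row 3; the obj-row RHS becomes 16 − (-6)·3 = 34.

34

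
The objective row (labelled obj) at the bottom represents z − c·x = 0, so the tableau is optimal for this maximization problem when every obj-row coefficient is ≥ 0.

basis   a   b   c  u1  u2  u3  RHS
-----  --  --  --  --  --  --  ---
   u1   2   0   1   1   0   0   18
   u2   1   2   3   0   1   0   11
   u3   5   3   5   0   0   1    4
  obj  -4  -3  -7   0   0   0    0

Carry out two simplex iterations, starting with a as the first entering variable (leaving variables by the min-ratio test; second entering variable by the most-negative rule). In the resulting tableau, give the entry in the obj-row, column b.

6/5

Ratio test on column a — row 1: 18/2 = 9; row 2: 11/1 = 11; row 3: 4/5 = 4/5. Minimum is 4/5 at row 3 (u3 leaves); pivot element 5.
Divide row 3 by 5; eliminate column a from the other rows.
Second iteration: most negative obj-row entry is -3 in column c, so c enters.
Ratio test on column c — row 1: entry -1 ≤ 0; row 2: (51/5)/2 = 51/10; row 3: (4/5)/1 = 4/5. Minimum is 4/5 at row 3 (a leaves); pivot element 1.
Divide row 3 by 1; eliminate column c from the other rows.
After both pivots, the entry at the obj-row, column b is 6/5.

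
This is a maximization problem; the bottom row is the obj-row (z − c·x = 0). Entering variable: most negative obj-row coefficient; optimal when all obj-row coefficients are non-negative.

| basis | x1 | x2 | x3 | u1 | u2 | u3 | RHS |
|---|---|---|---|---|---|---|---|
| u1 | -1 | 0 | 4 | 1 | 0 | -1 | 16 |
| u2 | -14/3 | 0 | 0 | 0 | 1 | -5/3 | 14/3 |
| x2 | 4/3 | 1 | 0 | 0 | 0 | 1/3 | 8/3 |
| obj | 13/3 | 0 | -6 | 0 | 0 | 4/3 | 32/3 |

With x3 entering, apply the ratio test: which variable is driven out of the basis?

u1

Column x3 entries and ratios — u1: 16/4 = 4; u2: 0 ≤ 0, skip; x2: 0 ≤ 0, skip.
Smallest ratio is 4 in the row of u1, so u1 leaves.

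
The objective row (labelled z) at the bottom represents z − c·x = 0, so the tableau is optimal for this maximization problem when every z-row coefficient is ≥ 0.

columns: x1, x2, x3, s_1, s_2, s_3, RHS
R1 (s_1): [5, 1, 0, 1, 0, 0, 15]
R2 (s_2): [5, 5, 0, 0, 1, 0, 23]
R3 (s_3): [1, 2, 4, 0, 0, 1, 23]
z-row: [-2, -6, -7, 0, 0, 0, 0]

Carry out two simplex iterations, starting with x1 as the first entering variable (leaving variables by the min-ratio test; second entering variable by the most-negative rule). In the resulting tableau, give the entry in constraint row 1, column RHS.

Ratio test on column x1 — row 1: 15/5 = 3; row 2: 23/5 = 23/5; row 3: 23/1 = 23. Minimum is 3 at row 1 (s_1 leaves); pivot element 5.
Divide row 1 by 5; eliminate column x1 from the other rows.
Second iteration: most negative z-row entry is -7 in column x3, so x3 enters.
Ratio test on column x3 — row 1: entry 0 ≤ 0; row 2: entry 0 ≤ 0; row 3: 20/4 = 5. Minimum is 5 at row 3 (s_3 leaves); pivot element 4.
Divide row 3 by 4; eliminate column x3 from the other rows.
After both pivots, the entry at constraint row 1, column RHS is 3.

3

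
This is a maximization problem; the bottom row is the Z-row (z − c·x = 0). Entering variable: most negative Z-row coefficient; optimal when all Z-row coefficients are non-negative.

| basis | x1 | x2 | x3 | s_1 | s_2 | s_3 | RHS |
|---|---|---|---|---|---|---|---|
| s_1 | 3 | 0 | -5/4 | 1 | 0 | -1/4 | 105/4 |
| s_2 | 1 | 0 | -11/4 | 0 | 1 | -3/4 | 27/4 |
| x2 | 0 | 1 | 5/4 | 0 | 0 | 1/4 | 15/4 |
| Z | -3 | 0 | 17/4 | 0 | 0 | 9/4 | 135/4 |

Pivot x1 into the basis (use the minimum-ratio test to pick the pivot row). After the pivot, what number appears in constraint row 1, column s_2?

-3

Ratio test on column x1 — row 1: (105/4)/3 = 35/4; row 2: (27/4)/1 = 27/4; row 3: entry 0 ≤ 0. Minimum is 27/4 at row 2 (s_2 leaves); pivot element 1.
Divide row 2 by 1; eliminate column x1 from the other rows.
Row 1 update in column s_2: 0 − 3·1 = -3.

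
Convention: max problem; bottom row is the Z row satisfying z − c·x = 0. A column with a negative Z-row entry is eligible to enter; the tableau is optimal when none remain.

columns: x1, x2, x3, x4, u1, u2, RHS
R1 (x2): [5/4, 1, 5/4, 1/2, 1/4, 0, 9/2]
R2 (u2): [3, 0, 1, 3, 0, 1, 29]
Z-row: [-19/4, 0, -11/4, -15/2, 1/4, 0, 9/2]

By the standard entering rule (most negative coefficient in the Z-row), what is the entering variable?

x4

Negative Z-row entries: x1: -19/4, x3: -11/4, x4: -15/2.
The most negative is -15/2 in column x4, so x4 enters.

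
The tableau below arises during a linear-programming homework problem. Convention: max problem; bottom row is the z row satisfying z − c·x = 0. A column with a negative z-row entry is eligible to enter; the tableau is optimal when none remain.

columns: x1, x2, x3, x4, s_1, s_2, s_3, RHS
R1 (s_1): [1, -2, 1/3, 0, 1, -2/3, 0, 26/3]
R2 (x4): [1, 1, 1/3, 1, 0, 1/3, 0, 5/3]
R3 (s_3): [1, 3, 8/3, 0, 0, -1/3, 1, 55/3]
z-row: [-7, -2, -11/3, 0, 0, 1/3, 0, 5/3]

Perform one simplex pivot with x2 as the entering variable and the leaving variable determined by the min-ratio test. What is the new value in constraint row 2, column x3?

1/3

Ratio test on column x2 — row 1: entry -2 ≤ 0; row 2: (5/3)/1 = 5/3; row 3: (55/3)/3 = 55/9. Minimum is 5/3 at row 2 (x4 leaves); pivot element 1.
Divide row 2 by 1; eliminate column x2 from the other rows.
In the new row 2, the x3 entry is the old entry divided by the pivot: (1/3)/1 = 1/3.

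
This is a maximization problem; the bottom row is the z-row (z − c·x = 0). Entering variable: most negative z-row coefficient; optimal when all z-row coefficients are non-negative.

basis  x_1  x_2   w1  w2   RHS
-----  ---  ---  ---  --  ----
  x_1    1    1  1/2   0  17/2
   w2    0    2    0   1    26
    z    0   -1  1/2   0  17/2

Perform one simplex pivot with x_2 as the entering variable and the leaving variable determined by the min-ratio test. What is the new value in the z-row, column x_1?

1

Ratio test on column x_2 — row 1: (17/2)/1 = 17/2; row 2: 26/2 = 13. Minimum is 17/2 at row 1 (x_1 leaves); pivot element 1.
Divide row 1 by 1; eliminate column x_2 from the other rows.
z-row update in column x_1: 0 − (-1)·1 = 1.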